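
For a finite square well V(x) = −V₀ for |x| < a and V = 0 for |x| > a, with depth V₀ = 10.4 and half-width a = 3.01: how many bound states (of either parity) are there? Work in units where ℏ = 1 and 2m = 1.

Define the well-strength parameter z₀ = (a/ℏ)√(2mV₀) = 3.01 × √(2·0.5·10.4) = 9.707.
The even/odd transcendental equations gain one root per π/2 in z₀, giving N = 1 + ⌊2z₀/π⌋ = 1 + ⌊6.180⌋ = 7.

N = 7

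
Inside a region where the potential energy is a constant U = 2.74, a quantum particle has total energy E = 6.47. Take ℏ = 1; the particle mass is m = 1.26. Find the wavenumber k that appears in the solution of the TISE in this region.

k = 3.07

With E > U the solution is oscillatory, ψ ∝ e^{±ikx} with k = √(2m(E − U))/ℏ.
k = √(2 × 1.26 × 3.73) = 3.066.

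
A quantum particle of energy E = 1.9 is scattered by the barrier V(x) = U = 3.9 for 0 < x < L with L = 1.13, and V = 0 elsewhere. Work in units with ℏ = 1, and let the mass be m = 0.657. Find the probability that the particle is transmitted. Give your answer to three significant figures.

Since E < U the interior solution is evanescent with decay constant κ = √(2m(U − E))/ℏ = 1.621.
κL = 1.832, sinh(κL) = 3.043.
Matching ψ, ψ′ at both faces gives T = [1 + U² sinh²(κL) / (4E(U − E))]⁻¹ = 1/10.26 = 0.0974.

T = 0.0974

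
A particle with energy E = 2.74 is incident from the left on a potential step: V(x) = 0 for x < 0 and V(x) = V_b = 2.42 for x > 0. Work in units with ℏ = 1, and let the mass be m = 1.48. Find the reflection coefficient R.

R = 0.241

On each side the TISE gives plane waves with k = √(2m(E − V))/ℏ: k₁ = √(2·1.48·2.74) = 2.848, k₂ = √(2·1.48·0.32) = 0.9732.
Continuity of ψ and ψ′ at the step yields the reflection amplitude r = (k₁ − k₂)/(k₁ + k₂) = 0.4906; thus R = |r|² = 0.2407, T = 0.7593.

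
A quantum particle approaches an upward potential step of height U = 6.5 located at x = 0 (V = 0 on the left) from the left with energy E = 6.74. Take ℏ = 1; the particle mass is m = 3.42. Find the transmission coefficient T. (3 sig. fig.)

T = 0.534

The wavenumbers are k₁ = √(2mE)/ℏ = 6.790 on the left and k₂ = √(2m(E − U))/ℏ = 1.281 on the right.
Continuity of ψ and ψ′ at the step yields the reflection amplitude r = (k₁ − k₂)/(k₁ + k₂) = 0.6825; thus R = |r|² = 0.4658, T = 0.5342.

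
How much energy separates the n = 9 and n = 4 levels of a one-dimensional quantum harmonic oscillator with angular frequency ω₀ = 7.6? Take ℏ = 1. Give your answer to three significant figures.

ΔE = 38.0

E_n = ℏω₀(n + ½), so ΔE = (9 − 4) ℏω₀ = 5 × 7.6 = 38.00.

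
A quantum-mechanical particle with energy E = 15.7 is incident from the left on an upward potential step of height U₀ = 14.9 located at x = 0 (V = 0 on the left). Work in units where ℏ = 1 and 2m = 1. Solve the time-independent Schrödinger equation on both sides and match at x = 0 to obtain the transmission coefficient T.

T = 0.601

On each side the TISE gives plane waves with k = √(2m(E − V))/ℏ: k₁ = √(2·½·15.7) = 3.962, k₂ = √(2·½·0.8) = 0.8944.
Matching ψ and ψ′ at x = 0 gives r = (k₁ − k₂)/(k₁ + k₂), so R = r² = 0.3990 and T = 1 − R = 0.6010.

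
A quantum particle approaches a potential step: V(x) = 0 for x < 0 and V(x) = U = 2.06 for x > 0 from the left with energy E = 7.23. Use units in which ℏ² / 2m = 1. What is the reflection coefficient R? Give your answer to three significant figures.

On each side the TISE gives plane waves with k = √(2m(E − V))/ℏ: k₁ = √(2·½·7.23) = 2.689, k₂ = √(2·½·5.17) = 2.274.
Matching ψ and ψ′ at x = 0 gives r = (k₁ − k₂)/(k₁ + k₂), so R = r² = 0.006997 and T = 1 − R = 0.9930.

R = 0.00700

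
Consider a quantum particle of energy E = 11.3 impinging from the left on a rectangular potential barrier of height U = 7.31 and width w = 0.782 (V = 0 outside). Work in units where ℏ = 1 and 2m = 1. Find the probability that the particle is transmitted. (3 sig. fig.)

E > U: inside the barrier k₂ = √(2m(E − U))/ℏ = 1.997, k₂w = 1.562.
Matching at both interfaces gives T⁻¹ = 1 + U² sin²(k₂w) / [4E(E − U)] = 1.296, hence T = 0.771.

T = 0.771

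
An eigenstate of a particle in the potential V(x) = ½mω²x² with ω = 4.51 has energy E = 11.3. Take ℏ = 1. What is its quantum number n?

n = 2

Invert E_n = (n + ½)ℏω: n = E/ℏω − ½ = 2.006, so n = 2.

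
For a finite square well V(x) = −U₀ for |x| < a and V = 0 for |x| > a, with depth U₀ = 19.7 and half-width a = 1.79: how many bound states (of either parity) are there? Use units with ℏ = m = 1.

N = 8

Define the well-strength parameter z₀ = (a/ℏ)√(2mU₀) = 1.79 × √(2·1·19.7) = 11.24.
A new bound state (alternating even/odd) appears each time z₀ passes a multiple of π/2, so N = ⌊2z₀/π⌋ + 1 = ⌊7.153⌋ + 1 = 8.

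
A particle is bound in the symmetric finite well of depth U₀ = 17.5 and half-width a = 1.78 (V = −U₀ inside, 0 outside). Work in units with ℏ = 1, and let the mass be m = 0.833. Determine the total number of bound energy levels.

Define the well-strength parameter z₀ = (a/ℏ)√(2mU₀) = 1.78 × √(2·0.833·17.5) = 9.611.
A new bound state (alternating even/odd) appears each time z₀ passes a multiple of π/2, so N = ⌊2z₀/π⌋ + 1 = ⌊6.119⌋ + 1 = 7.

N = 7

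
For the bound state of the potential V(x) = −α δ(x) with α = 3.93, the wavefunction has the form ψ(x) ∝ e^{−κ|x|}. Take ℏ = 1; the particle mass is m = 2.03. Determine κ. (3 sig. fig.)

κ = 7.98

Integrating the TISE across x = 0 gives the cusp condition ψ'(0⁺) − ψ'(0⁻) = −(2mα/ℏ²)ψ(0).
With ψ ∝ e^{−κ|x|} this yields −2κ = −2mα/ℏ², so κ = mα/ℏ² = 7.978.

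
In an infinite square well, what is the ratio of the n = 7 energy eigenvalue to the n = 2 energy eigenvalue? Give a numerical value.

E_n = n²π²ℏ²/(2mL²) so the ratio is n₂²/n₁² = 49/4 = 12.25.

12.25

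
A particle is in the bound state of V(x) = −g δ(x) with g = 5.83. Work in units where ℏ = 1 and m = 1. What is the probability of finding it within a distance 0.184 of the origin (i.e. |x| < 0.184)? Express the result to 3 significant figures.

The normalised bound state is ψ = √κ e^{−κ|x|} with κ = mg/ℏ² = 5.830.
P(|x| < d) = ∫_{−d}^{d} κ e^{−2κ|x|} dx = 1 − e^{−2κd} = 1 − e^{−2.145} = 0.8830.

P = 0.883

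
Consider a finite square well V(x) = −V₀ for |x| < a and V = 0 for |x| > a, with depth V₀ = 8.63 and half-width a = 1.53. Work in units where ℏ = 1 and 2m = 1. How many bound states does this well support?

Define the well-strength parameter z₀ = (a/ℏ)√(2mV₀) = 1.53 × √(2·0.5·8.63) = 4.495.
A new bound state (alternating even/odd) appears each time z₀ passes a multiple of π/2, so N = ⌊2z₀/π⌋ + 1 = ⌊2.861⌋ + 1 = 3.

N = 3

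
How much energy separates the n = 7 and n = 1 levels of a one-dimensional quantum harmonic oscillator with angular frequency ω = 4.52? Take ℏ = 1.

ΔE = 27.1

E_n = ℏω(n + ½), so ΔE = (7 − 1) ℏω = 6 × 4.52 = 27.12.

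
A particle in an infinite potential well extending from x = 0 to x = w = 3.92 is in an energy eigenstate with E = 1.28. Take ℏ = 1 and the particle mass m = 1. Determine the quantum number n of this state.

For an infinite well E_n = n²π²ℏ²/(2mw²), so n = (w/πℏ)√(2mE).
n = (3.92/π) × √(2 × 1 × 1.28) = 1.996 → n = 2.

n = 2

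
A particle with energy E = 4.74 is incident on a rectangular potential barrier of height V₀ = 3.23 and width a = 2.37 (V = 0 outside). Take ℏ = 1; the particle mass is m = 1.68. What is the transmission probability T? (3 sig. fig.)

T = 0.807

E > V₀: inside the barrier k₂ = √(2m(E − V₀))/ℏ = 2.252, k₂a = 5.338.
T = [1 + V₀² sin²(k₂a) / (4E(E − V₀))]⁻¹ = 1/1.239 = 0.807.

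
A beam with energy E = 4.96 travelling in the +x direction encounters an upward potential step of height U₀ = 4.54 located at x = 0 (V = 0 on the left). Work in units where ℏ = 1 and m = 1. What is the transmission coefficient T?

T = 0.698

On each side the TISE gives plane waves with k = √(2m(E − V))/ℏ: k₁ = √(2·1·4.96) = 3.150, k₂ = √(2·1·0.42) = 0.9165.
Continuity of ψ and ψ′ at the step yields the reflection amplitude r = (k₁ − k₂)/(k₁ + k₂) = 0.5492; thus R = |r|² = 0.3016, T = 0.6984.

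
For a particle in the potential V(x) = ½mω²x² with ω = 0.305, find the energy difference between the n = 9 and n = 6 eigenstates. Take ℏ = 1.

E_n = ℏω(n + ½), so ΔE = (9 − 6) ℏω = 3 × 0.305 = 0.9150.

ΔE = 0.915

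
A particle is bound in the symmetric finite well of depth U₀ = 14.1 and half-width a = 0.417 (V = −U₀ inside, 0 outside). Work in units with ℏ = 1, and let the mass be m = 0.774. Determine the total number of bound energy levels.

Define the well-strength parameter z₀ = (a/ℏ)√(2mU₀) = 0.417 × √(2·0.774·14.1) = 1.948.
The even/odd transcendental equations gain one root per π/2 in z₀, giving N = 1 + ⌊2z₀/π⌋ = 1 + ⌊1.240⌋ = 2.

N = 2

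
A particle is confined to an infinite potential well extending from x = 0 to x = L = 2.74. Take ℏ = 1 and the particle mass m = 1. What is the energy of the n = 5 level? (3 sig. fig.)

The infinite-well eigenfunctions ψ_n = √(2/L) sin(nπx/L) vanish at both walls, giving E_n = n²π²ℏ²/(2mL²).
E_5 = 5² × π² / (2 × 1 × 2.74²) = 16.43.

E = 16.4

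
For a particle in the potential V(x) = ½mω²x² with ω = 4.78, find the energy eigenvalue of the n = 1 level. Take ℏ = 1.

The oscillator eigenvalues are E_n = ℏω(n + ½), so E_1 = 4.78 × 1.5 = 7.170.

E = 7.17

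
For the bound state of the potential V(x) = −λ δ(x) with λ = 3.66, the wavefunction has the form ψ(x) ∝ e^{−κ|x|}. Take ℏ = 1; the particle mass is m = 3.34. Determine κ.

κ = 12.2

Integrating the TISE across x = 0 gives the cusp condition ψ'(0⁺) − ψ'(0⁻) = −(2mλ/ℏ²)ψ(0).
With ψ ∝ e^{−κ|x|} this yields −2κ = −2mλ/ℏ², so κ = mλ/ℏ² = 12.22.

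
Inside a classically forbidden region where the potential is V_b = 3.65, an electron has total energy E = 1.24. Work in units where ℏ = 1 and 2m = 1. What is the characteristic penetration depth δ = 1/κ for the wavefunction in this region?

Since E < V_b the TISE in this region is ψ'' = κ²ψ with κ = √(2m(V_b − E))/ℏ.
κ = √(2 × 0.5 × 2.41) = 1.552. The penetration depth is δ = 1/κ = 0.644.

δ = 0.644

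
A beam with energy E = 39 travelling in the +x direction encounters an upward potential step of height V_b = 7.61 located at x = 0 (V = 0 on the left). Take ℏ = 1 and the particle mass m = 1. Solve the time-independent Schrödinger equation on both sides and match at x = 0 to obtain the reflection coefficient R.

R = 0.00294

The wavenumbers are k₁ = √(2mE)/ℏ = 8.832 on the left and k₂ = √(2m(E − V_b))/ℏ = 7.923 on the right.
Continuity of ψ and ψ′ at the step yields the reflection amplitude r = (k₁ − k₂)/(k₁ + k₂) = 0.05421; thus R = |r|² = 0.002939, T = 0.9971.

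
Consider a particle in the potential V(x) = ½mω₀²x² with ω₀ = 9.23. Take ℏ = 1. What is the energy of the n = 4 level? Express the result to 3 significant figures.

The oscillator eigenvalues are E_n = ℏω₀(n + ½), so E_4 = 9.23 × 4.5 = 41.54.

E = 41.5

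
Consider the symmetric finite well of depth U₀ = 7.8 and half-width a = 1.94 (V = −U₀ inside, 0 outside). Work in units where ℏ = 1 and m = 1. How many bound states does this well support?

N = 5

The dimensionless depth is z₀ = a√(2mU₀)/ℏ = 1.94 × √(15.60) = 7.662.
The even/odd transcendental equations gain one root per π/2 in z₀, giving N = 1 + ⌊2z₀/π⌋ = 1 + ⌊4.878⌋ = 5.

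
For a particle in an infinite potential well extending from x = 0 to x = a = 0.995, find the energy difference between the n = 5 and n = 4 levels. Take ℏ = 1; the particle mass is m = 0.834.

E_n = n²π²ℏ²/(2ma²), so ΔE = (5² − 4²) π²ℏ²/(2ma²).
ΔE = 9 × π² / (2 × 0.834 × 0.995²) = 53.79.

ΔE = 53.8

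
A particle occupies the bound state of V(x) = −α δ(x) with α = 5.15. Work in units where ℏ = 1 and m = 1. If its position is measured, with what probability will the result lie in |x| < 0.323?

The normalised bound state is ψ = √κ e^{−κ|x|} with κ = mα/ℏ² = 5.150.
P(|x| < d) = ∫_{−d}^{d} κ e^{−2κ|x|} dx = 1 − e^{−2κd} = 1 − e^{−3.327} = 0.9641.

P = 0.964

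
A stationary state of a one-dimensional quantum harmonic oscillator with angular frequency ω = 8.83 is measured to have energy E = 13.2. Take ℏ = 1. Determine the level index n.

n = 1

Invert E_n = (n + ½)ℏω: n = E/ℏω − ½ = 0.995, so n = 1.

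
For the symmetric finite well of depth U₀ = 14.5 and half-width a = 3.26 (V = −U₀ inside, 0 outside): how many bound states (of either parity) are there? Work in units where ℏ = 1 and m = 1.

The dimensionless depth is z₀ = a√(2mU₀)/ℏ = 3.26 × √(29.00) = 17.56.
The even/odd transcendental equations gain one root per π/2 in z₀, giving N = 1 + ⌊2z₀/π⌋ = 1 + ⌊11.18⌋ = 12.

N = 12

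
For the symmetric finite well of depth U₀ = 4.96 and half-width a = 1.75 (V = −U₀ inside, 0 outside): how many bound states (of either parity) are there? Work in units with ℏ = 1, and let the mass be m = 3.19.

N = 7

Define the well-strength parameter z₀ = (a/ℏ)√(2mU₀) = 1.75 × √(2·3.19·4.96) = 9.844.
The even/odd transcendental equations gain one root per π/2 in z₀, giving N = 1 + ⌊2z₀/π⌋ = 1 + ⌊6.267⌋ = 7.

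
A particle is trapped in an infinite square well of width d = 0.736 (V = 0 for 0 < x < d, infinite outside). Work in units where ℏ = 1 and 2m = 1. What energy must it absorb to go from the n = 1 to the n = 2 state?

ΔE = 54.7

E_n = n²π²ℏ²/(2md²), so ΔE = (2² − 1²) π²ℏ²/(2md²).
ΔE = 3 × π² / (2 × 0.5 × 0.736²) = 54.66.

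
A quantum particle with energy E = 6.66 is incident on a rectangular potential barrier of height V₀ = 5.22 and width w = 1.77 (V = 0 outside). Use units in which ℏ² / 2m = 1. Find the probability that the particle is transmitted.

Above the barrier the interior wavenumber is k₂ = √(2m(E − V₀))/ℏ = 1.200, giving phase k₂w = 2.124.
T = [1 + V₀² sin²(k₂w) / (4E(E − V₀))]⁻¹ = 1/1.514 = 0.660.

T = 0.660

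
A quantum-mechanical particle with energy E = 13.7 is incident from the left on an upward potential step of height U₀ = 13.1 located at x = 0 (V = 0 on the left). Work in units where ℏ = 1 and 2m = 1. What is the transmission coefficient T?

The wavenumbers are k₁ = √(2mE)/ℏ = 3.701 on the left and k₂ = √(2m(E − U₀))/ℏ = 0.7746 on the right.
Matching ψ and ψ′ at x = 0 gives r = (k₁ − k₂)/(k₁ + k₂), so R = r² = 0.4276 and T = 1 − R = 0.5724.

T = 0.572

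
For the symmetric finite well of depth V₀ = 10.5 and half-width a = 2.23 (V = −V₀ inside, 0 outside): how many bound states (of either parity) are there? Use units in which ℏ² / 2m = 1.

N = 5

Define the well-strength parameter z₀ = (a/ℏ)√(2mV₀) = 2.23 × √(2·0.5·10.5) = 7.226.
A new bound state (alternating even/odd) appears each time z₀ passes a multiple of π/2, so N = ⌊2z₀/π⌋ + 1 = ⌊4.600⌋ + 1 = 5.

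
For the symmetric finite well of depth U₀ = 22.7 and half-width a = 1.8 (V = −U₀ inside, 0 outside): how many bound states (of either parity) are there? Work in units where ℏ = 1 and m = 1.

N = 8

Define the well-strength parameter z₀ = (a/ℏ)√(2mU₀) = 1.8 × √(2·1·22.7) = 12.13.
The even/odd transcendental equations gain one root per π/2 in z₀, giving N = 1 + ⌊2z₀/π⌋ = 1 + ⌊7.721⌋ = 8.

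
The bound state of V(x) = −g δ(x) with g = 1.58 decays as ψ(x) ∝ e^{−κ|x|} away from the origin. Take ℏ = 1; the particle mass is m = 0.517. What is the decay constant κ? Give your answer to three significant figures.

Integrating the TISE across x = 0 gives the cusp condition ψ'(0⁺) − ψ'(0⁻) = −(2mg/ℏ²)ψ(0).
With ψ ∝ e^{−κ|x|} this yields −2κ = −2mg/ℏ², so κ = mg/ℏ² = 0.8169.

κ = 0.817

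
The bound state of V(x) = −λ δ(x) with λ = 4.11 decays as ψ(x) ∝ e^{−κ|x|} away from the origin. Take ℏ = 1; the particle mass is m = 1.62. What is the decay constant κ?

κ = 6.66

Integrate −(ℏ²/2m)ψ'' − λδ(x)ψ = Eψ from −ε to +ε: the ψ'' term gives ψ'(0⁺) − ψ'(0⁻) and the δ term gives −(2mλ/ℏ²)ψ(0).
With ψ ∝ e^{−κ|x|} this yields −2κ = −2mλ/ℏ², so κ = mλ/ℏ² = 6.658.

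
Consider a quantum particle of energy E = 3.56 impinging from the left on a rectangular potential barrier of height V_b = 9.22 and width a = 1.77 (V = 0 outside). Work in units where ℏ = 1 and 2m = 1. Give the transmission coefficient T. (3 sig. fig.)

T = 0.000834

E < V_b: inside the barrier ψ ∝ e^{±κx} with κ = √(2m(V_b − E))/ℏ = 2.379.
κa = 4.211, sinh(κa) = 33.70.
The exact tunnelling result is T⁻¹ = 1 + V_b² sinh²(κa) / [4E(V_b − E)] = 1199, so T = 0.000834.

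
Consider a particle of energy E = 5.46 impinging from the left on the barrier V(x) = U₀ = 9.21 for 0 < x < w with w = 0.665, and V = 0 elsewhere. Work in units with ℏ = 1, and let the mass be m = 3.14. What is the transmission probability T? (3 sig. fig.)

E < U₀: inside the barrier ψ ∝ e^{±κx} with κ = √(2m(U₀ − E))/ℏ = 4.853.
κw = 3.227, sinh(κw) = 12.58.
Matching ψ, ψ′ at both faces gives T = [1 + U₀² sinh²(κw) / (4E(U₀ − E))]⁻¹ = 1/165.0 = 0.00606.

T = 0.00606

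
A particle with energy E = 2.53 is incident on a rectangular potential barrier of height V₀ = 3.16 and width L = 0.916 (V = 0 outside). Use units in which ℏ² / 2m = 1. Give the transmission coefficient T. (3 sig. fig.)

T = 0.504

E < V₀: inside the barrier ψ ∝ e^{±κx} with κ = √(2m(V₀ − E))/ℏ = 0.7937.
κL = 0.7271, sinh(κL) = 0.7928.
Matching ψ, ψ′ at both faces gives T = [1 + V₀² sinh²(κL) / (4E(V₀ − E))]⁻¹ = 1/1.984 = 0.504.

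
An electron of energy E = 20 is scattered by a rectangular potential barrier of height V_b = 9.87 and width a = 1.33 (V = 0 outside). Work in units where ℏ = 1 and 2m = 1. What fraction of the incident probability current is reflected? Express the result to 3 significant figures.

R = 0.0865

E > V_b: inside the barrier k₂ = √(2m(E − V_b))/ℏ = 3.183, k₂a = 4.233.
T = [1 + V_b² sin²(k₂a) / (4E(E − V_b))]⁻¹ = 1/1.095 = 0.914.
R = 1 − T = 0.0865.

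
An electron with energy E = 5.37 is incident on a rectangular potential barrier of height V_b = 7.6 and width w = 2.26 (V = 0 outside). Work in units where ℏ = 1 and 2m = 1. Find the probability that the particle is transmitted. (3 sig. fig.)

T = 0.00388

Since E < V_b the interior solution is evanescent with decay constant κ = √(2m(V_b − E))/ℏ = 1.493.
κw = 3.375, sinh(κw) = 14.59.
Matching ψ, ψ′ at both faces gives T = [1 + V_b² sinh²(κw) / (4E(V_b − E))]⁻¹ = 1/257.8 = 0.00388.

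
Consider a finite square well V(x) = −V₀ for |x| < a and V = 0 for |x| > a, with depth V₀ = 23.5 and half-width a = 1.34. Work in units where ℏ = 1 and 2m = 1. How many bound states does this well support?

N = 5

The dimensionless depth is z₀ = a√(2mV₀)/ℏ = 1.34 × √(23.50) = 6.496.
A new bound state (alternating even/odd) appears each time z₀ passes a multiple of π/2, so N = ⌊2z₀/π⌋ + 1 = ⌊4.135⌋ + 1 = 5.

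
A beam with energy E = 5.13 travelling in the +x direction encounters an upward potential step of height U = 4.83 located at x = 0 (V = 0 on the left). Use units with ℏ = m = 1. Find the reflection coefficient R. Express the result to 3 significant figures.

On each side the TISE gives plane waves with k = √(2m(E − V))/ℏ: k₁ = √(2·1·5.13) = 3.203, k₂ = √(2·1·0.3) = 0.7746.
Continuity of ψ and ψ′ at the step yields the reflection amplitude r = (k₁ − k₂)/(k₁ + k₂) = 0.6105; thus R = |r|² = 0.3727, T = 0.6273.

R = 0.373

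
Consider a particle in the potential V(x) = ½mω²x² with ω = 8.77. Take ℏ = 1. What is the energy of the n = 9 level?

E = 83.3

Using E_n = (n + ½)ℏω: E_9 = 9.5 × 8.77 = 83.32.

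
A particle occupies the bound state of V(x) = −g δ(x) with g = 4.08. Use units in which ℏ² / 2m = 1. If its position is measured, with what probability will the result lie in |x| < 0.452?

P = 0.842

The normalised bound state is ψ = √κ e^{−κ|x|} with κ = mg/ℏ² = 2.040.
P(|x| < d) = ∫_{−d}^{d} κ e^{−2κ|x|} dx = 1 − e^{−2κd} = 1 − e^{−1.844} = 0.8418.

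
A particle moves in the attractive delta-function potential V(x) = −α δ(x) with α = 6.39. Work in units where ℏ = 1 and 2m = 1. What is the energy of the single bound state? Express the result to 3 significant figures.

For x ≠ 0 the bound state is ψ ∝ e^{−κ|x|}; integrating the TISE across the delta gives the cusp condition 2κ = 2mα/ℏ², so κ = 3.195.
Then E = −ℏ²κ²/(2m) = −mα²/(2ℏ²) = -10.21.

E = -10.2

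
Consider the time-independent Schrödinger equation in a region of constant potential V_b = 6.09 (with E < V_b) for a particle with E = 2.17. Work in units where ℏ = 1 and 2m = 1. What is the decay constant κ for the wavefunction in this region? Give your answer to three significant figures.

Since E < V_b the TISE in this region is ψ'' = κ²ψ with κ = √(2m(V_b − E))/ℏ.
κ = √(2 × 0.5 × 3.92) = 1.980.

κ = 1.98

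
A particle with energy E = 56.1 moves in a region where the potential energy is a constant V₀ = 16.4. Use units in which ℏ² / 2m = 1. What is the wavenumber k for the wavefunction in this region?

k = 6.30

With E > V₀ the solution is oscillatory, ψ ∝ e^{±ikx} with k = √(2m(E − V₀))/ℏ.
k = √(2 × 0.5 × 39.7) = 6.301.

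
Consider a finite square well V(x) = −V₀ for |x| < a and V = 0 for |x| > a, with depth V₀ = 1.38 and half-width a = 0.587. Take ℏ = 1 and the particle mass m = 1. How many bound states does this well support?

N = 1

Define the well-strength parameter z₀ = (a/ℏ)√(2mV₀) = 0.587 × √(2·1·1.38) = 0.9752.
A new bound state (alternating even/odd) appears each time z₀ passes a multiple of π/2, so N = ⌊2z₀/π⌋ + 1 = ⌊0.6208⌋ + 1 = 1.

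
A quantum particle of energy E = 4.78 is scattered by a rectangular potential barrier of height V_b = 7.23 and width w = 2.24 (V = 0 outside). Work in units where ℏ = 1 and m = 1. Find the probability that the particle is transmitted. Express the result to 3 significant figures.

T = 0.000177

Since E < V_b the interior solution is evanescent with decay constant κ = √(2m(V_b − E))/ℏ = 2.214.
κw = 4.958, sinh(κw) = 71.18.
The exact tunnelling result is T⁻¹ = 1 + V_b² sinh²(κw) / [4E(V_b − E)] = 5655, so T = 0.000177.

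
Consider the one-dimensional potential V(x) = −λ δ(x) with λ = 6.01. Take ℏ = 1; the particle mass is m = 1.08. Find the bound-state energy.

E = -19.5

For x ≠ 0 the bound state is ψ ∝ e^{−κ|x|}; integrating the TISE across the delta gives the cusp condition 2κ = 2mλ/ℏ², so κ = 6.491.
Then E = −ℏ²κ²/(2m) = −mλ²/(2ℏ²) = -19.50.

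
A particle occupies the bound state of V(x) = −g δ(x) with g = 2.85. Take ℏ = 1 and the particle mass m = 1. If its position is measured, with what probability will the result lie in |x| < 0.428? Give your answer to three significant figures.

The normalised bound state is ψ = √κ e^{−κ|x|} with κ = mg/ℏ² = 2.850.
P(|x| < d) = ∫_{−d}^{d} κ e^{−2κ|x|} dx = 1 − e^{−2κd} = 1 − e^{−2.440} = 0.9128.

P = 0.913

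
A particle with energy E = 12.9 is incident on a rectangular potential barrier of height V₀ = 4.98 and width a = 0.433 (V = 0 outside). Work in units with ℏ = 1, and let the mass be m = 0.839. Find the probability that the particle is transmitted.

Above the barrier the interior wavenumber is k₂ = √(2m(E − V₀))/ℏ = 3.646, giving phase k₂a = 1.579.
Matching at both interfaces gives T⁻¹ = 1 + V₀² sin²(k₂a) / [4E(E − V₀)] = 1.061, hence T = 0.943.

T = 0.943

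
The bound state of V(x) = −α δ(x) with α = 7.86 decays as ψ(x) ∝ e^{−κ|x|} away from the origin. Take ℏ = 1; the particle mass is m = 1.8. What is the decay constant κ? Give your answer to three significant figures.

Integrate −(ℏ²/2m)ψ'' − αδ(x)ψ = Eψ from −ε to +ε: the ψ'' term gives ψ'(0⁺) − ψ'(0⁻) and the δ term gives −(2mα/ℏ²)ψ(0).
With ψ ∝ e^{−κ|x|} this yields −2κ = −2mα/ℏ², so κ = mα/ℏ² = 14.15.

κ = 14.1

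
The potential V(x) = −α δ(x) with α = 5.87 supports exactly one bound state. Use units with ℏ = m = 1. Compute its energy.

For x ≠ 0 the bound state is ψ ∝ e^{−κ|x|}; integrating the TISE across the delta gives the cusp condition 2κ = 2mα/ℏ², so κ = 5.870.
Then E = −ℏ²κ²/(2m) = −mα²/(2ℏ²) = -17.23.

E = -17.2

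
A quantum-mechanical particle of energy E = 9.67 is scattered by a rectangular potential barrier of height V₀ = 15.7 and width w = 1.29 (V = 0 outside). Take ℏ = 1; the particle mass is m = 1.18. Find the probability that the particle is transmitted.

T = 0.000224

E < V₀: inside the barrier ψ ∝ e^{±κx} with κ = √(2m(V₀ − E))/ℏ = 3.772.
κw = 4.866, sinh(κw) = 64.92.
The exact tunnelling result is T⁻¹ = 1 + V₀² sinh²(κw) / [4E(V₀ − E)] = 4455, so T = 0.000224.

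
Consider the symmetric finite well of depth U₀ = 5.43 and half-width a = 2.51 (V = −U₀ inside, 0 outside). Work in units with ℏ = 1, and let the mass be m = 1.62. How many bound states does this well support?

The dimensionless depth is z₀ = a√(2mU₀)/ℏ = 2.51 × √(17.59) = 10.53.
The even/odd transcendental equations gain one root per π/2 in z₀, giving N = 1 + ⌊2z₀/π⌋ = 1 + ⌊6.702⌋ = 7.

N = 7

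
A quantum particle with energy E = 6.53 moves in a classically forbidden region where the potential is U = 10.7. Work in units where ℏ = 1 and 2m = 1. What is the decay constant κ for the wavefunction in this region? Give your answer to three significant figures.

Since E < U the TISE in this region is ψ'' = κ²ψ with κ = √(2m(U − E))/ℏ.
κ = √(2 × 0.5 × 4.17) = 2.042.

κ = 2.04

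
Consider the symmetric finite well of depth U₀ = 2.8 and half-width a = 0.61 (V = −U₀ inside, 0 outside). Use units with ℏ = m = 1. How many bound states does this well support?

Define the well-strength parameter z₀ = (a/ℏ)√(2mU₀) = 0.61 × √(2·1·2.8) = 1.444.
A new bound state (alternating even/odd) appears each time z₀ passes a multiple of π/2, so N = ⌊2z₀/π⌋ + 1 = ⌊0.9190⌋ + 1 = 1.

N = 1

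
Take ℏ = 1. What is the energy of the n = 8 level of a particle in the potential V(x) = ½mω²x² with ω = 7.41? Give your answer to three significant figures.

E = 63.0

Using E_n = (n + ½)ℏω: E_8 = 8.5 × 7.41 = 62.99.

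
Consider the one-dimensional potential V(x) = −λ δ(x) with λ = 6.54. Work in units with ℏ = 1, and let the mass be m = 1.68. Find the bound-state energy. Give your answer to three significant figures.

The bound state is ψ(x) = √κ e^{−κ|x|}. The derivative jump ψ'(0⁺) − ψ'(0⁻) = −(2mλ/ℏ²)ψ(0) fixes κ = mλ/ℏ² = 10.99.
Then E = −ℏ²κ²/(2m) = −mλ²/(2ℏ²) = -35.93.

E = -35.9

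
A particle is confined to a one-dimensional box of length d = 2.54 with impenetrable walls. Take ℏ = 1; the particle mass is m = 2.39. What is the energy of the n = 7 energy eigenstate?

E = 15.7

The infinite-well eigenfunctions ψ_n = √(2/d) sin(nπx/d) vanish at both walls, giving E_n = n²π²ℏ²/(2md²).
E_7 = 7² × π² / (2 × 2.39 × 2.54²) = 15.68.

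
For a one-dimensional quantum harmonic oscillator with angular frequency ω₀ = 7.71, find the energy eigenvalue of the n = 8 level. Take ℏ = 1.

E = 65.5

The oscillator eigenvalues are E_n = ℏω₀(n + ½), so E_8 = 7.71 × 8.5 = 65.54.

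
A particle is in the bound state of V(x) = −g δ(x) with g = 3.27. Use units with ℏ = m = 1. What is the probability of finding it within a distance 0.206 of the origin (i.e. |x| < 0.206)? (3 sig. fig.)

P = 0.740

The normalised bound state is ψ = √κ e^{−κ|x|} with κ = mg/ℏ² = 3.270.
P(|x| < d) = ∫_{−d}^{d} κ e^{−2κ|x|} dx = 1 − e^{−2κd} = 1 − e^{−1.347} = 0.7400.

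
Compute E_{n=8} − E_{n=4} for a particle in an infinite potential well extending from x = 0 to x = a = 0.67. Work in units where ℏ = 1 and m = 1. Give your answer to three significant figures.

ΔE = 528

E_n = n²π²ℏ²/(2ma²), so ΔE = (8² − 4²) π²ℏ²/(2ma²).
ΔE = 48 × π² / (2 × 1 × 0.67²) = 527.7.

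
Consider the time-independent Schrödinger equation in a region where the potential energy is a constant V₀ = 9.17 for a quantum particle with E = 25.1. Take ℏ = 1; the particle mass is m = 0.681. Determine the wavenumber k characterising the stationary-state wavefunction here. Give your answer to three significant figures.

With E > V₀ the solution is oscillatory, ψ ∝ e^{±ikx} with k = √(2m(E − V₀))/ℏ.
k = √(2 × 0.681 × 15.93) = 4.658.

k = 4.66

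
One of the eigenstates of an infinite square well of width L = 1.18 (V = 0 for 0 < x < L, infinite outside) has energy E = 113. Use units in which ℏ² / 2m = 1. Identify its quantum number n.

n = 4

For an infinite well E_n = n²π²ℏ²/(2mL²), so n = (L/πℏ)√(2mE).
n = (1.18/π) × √(2 × 0.5 × 113) = 3.993 → n = 4.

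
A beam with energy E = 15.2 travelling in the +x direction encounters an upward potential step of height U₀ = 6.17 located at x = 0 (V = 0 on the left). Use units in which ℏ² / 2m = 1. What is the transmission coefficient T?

T = 0.983

The wavenumbers are k₁ = √(2mE)/ℏ = 3.899 on the left and k₂ = √(2m(E − U₀))/ℏ = 3.005 on the right.
Continuity of ψ and ψ′ at the step yields the reflection amplitude r = (k₁ − k₂)/(k₁ + k₂) = 0.1295; thus R = |r|² = 0.01676, T = 0.9832.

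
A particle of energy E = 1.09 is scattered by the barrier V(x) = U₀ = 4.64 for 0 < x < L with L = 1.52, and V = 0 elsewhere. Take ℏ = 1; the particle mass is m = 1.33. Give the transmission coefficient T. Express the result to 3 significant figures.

E < U₀: inside the barrier ψ ∝ e^{±κx} with κ = √(2m(U₀ − E))/ℏ = 3.073.
κL = 4.671, sinh(κL) = 53.39.
Matching ψ, ψ′ at both faces gives T = [1 + U₀² sinh²(κL) / (4E(U₀ − E))]⁻¹ = 1/3966 = 0.000252.

T = 0.000252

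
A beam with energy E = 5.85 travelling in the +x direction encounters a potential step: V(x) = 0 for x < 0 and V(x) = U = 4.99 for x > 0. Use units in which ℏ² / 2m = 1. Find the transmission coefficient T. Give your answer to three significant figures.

T = 0.801

On each side the TISE gives plane waves with k = √(2m(E − V))/ℏ: k₁ = √(2·½·5.85) = 2.419, k₂ = √(2·½·0.86) = 0.9274.
Continuity of ψ and ψ′ at the step yields the reflection amplitude r = (k₁ − k₂)/(k₁ + k₂) = 0.4457; thus R = |r|² = 0.1986, T = 0.8014.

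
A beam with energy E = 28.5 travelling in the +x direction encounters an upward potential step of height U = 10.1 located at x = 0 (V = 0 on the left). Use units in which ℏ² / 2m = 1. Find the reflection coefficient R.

The wavenumbers are k₁ = √(2mE)/ℏ = 5.339 on the left and k₂ = √(2m(E − U))/ℏ = 4.290 on the right.
Continuity of ψ and ψ′ at the step yields the reflection amplitude r = (k₁ − k₂)/(k₁ + k₂) = 0.1090; thus R = |r|² = 0.01187, T = 0.9881.

R = 0.0119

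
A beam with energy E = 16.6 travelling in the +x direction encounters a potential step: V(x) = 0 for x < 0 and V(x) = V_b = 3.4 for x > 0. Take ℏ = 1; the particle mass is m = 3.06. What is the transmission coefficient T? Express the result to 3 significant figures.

T = 0.997

The wavenumbers are k₁ = √(2mE)/ℏ = 10.08 on the left and k₂ = √(2m(E − V_b))/ℏ = 8.988 on the right.
Matching ψ and ψ′ at x = 0 gives r = (k₁ − k₂)/(k₁ + k₂), so R = r² = 0.003276 and T = 1 − R = 0.9967.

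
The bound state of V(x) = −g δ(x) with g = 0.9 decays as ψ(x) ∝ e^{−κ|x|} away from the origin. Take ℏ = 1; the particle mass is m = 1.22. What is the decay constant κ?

κ = 1.10

Integrating the TISE across x = 0 gives the cusp condition ψ'(0⁺) − ψ'(0⁻) = −(2mg/ℏ²)ψ(0).
With ψ ∝ e^{−κ|x|} this yields −2κ = −2mg/ℏ², so κ = mg/ℏ² = 1.098.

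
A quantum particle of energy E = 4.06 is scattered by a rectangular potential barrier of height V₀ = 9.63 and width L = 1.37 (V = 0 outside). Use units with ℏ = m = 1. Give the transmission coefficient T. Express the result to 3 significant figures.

T = 0.000416

E < V₀: inside the barrier ψ ∝ e^{±κx} with κ = √(2m(V₀ − E))/ℏ = 3.338.
κL = 4.573, sinh(κL) = 48.39.
Matching ψ, ψ′ at both faces gives T = [1 + V₀² sinh²(κL) / (4E(V₀ − E))]⁻¹ = 1/2402 = 0.000416.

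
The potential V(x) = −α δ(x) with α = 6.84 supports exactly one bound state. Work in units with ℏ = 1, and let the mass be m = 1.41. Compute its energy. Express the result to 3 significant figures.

The bound state is ψ(x) = √κ e^{−κ|x|}. The derivative jump ψ'(0⁺) − ψ'(0⁻) = −(2mα/ℏ²)ψ(0) fixes κ = mα/ℏ² = 9.644.
Then E = −ℏ²κ²/(2m) = −mα²/(2ℏ²) = -32.98.

E = -33.0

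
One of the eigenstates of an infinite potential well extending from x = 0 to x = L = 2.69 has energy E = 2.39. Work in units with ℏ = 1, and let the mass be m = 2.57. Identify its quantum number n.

From E_n = n²π²ℏ²/(2mL²) invert to n = √(2mL²E)/(πℏ).
n = (2.69/π) × √(2 × 2.57 × 2.39) = 3.001 → n = 3.

n = 3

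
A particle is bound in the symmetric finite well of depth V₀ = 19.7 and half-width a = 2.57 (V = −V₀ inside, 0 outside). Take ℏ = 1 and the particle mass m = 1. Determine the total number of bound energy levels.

The dimensionless depth is z₀ = a√(2mV₀)/ℏ = 2.57 × √(39.40) = 16.13.
A new bound state (alternating even/odd) appears each time z₀ passes a multiple of π/2, so N = ⌊2z₀/π⌋ + 1 = ⌊10.27⌋ + 1 = 11.

N = 11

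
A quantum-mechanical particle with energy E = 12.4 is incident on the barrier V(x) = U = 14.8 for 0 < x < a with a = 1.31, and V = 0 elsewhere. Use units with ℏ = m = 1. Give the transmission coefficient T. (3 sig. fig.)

E < U: inside the barrier ψ ∝ e^{±κx} with κ = √(2m(U − E))/ℏ = 2.191.
κa = 2.870, sinh(κa) = 8.791.
Matching ψ, ψ′ at both faces gives T = [1 + U² sinh²(κa) / (4E(U − E))]⁻¹ = 1/143.2 = 0.00698.

T = 0.00698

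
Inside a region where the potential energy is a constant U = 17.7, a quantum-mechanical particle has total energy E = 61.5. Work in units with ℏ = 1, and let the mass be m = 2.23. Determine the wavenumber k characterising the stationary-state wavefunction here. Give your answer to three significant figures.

With E > U the solution is oscillatory, ψ ∝ e^{±ikx} with k = √(2m(E − U))/ℏ.
k = √(2 × 2.23 × 43.8) = 13.98.

k = 14.0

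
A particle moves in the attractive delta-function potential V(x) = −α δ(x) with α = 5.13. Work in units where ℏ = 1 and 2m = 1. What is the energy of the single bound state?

The bound state is ψ(x) = √κ e^{−κ|x|}. The derivative jump ψ'(0⁺) − ψ'(0⁻) = −(2mα/ℏ²)ψ(0) fixes κ = mα/ℏ² = 2.565.
Then E = −ℏ²κ²/(2m) = −mα²/(2ℏ²) = -6.579.

E = -6.58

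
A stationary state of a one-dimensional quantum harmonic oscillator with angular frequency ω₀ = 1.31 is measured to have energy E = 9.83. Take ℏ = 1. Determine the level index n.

n = 7

E_n = ℏω₀(n + ½) ⇒ n = E/(ℏω₀) − ½ = 9.83/1.31 − 0.5 = 7.004 → n = 7.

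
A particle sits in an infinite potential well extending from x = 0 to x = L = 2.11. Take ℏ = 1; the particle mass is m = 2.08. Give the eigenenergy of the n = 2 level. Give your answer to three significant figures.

The infinite-well eigenfunctions ψ_n = √(2/L) sin(nπx/L) vanish at both walls, giving E_n = n²π²ℏ²/(2mL²).
E_2 = 2² × π² / (2 × 2.08 × 2.11²) = 2.132.

E = 2.13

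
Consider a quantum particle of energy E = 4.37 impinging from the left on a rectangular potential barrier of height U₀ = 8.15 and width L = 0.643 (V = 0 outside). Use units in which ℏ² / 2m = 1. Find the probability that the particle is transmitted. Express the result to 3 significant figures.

T = 0.279

E < U₀: inside the barrier ψ ∝ e^{±κx} with κ = √(2m(U₀ − E))/ℏ = 1.944.
κL = 1.250, sinh(κL) = 1.602.
Matching ψ, ψ′ at both faces gives T = [1 + U₀² sinh²(κL) / (4E(U₀ − E))]⁻¹ = 1/3.580 = 0.279.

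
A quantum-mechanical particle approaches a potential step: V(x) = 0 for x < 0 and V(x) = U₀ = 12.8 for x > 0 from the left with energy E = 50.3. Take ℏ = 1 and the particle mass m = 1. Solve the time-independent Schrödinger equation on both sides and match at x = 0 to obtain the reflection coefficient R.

R = 0.00537

The wavenumbers are k₁ = √(2mE)/ℏ = 10.03 on the left and k₂ = √(2m(E − U₀))/ℏ = 8.660 on the right.
Matching ψ and ψ′ at x = 0 gives r = (k₁ − k₂)/(k₁ + k₂), so R = r² = 0.005371 and T = 1 − R = 0.9946.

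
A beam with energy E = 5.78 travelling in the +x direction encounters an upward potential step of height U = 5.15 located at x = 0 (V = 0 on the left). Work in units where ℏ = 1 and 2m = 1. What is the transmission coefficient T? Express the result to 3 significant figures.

The wavenumbers are k₁ = √(2mE)/ℏ = 2.404 on the left and k₂ = √(2m(E − U))/ℏ = 0.7937 on the right.
Continuity of ψ and ψ′ at the step yields the reflection amplitude r = (k₁ − k₂)/(k₁ + k₂) = 0.5036; thus R = |r|² = 0.2536, T = 0.7464.

T = 0.746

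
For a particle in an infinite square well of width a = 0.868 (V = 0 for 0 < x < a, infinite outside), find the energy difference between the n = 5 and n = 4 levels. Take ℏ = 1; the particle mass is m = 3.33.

E_n = n²π²ℏ²/(2ma²), so ΔE = (5² − 4²) π²ℏ²/(2ma²).
ΔE = 9 × π² / (2 × 3.33 × 0.868²) = 17.70.

ΔE = 17.7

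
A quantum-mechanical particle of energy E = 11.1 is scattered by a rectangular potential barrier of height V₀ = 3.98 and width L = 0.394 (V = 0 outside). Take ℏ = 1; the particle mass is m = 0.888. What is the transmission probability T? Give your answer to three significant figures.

Above the barrier the interior wavenumber is k₂ = √(2m(E − V₀))/ℏ = 3.556, giving phase k₂L = 1.401.
Matching at both interfaces gives T⁻¹ = 1 + V₀² sin²(k₂L) / [4E(E − V₀)] = 1.049, hence T = 0.954.

T = 0.954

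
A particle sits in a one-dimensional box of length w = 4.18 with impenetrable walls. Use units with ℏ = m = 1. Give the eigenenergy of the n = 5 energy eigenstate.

The infinite-well eigenfunctions ψ_n = √(2/w) sin(nπx/w) vanish at both walls, giving E_n = n²π²ℏ²/(2mw²).
E_5 = 5² × π² / (2 × 1 × 4.18²) = 7.061.

E = 7.06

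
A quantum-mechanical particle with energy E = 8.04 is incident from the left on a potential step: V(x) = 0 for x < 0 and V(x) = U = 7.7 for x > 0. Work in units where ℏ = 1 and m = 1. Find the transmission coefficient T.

The wavenumbers are k₁ = √(2mE)/ℏ = 4.010 on the left and k₂ = √(2m(E − U))/ℏ = 0.8246 on the right.
Continuity of ψ and ψ′ at the step yields the reflection amplitude r = (k₁ − k₂)/(k₁ + k₂) = 0.6589; thus R = |r|² = 0.4341, T = 0.5659.

T = 0.566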